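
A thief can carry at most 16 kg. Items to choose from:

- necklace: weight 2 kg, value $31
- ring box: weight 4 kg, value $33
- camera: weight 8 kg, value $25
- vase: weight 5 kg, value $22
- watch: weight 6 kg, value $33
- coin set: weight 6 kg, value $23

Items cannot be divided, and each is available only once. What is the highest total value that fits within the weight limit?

Check high-value combinations within 16 kg:
- necklace+ring box+watch: weight 2+4+6=12, value 31+33+33=97
- necklace+ring box+camera: weight 2+4+8=14, value 31+33+25=89
- necklace+camera+watch: weight 2+8+6=16, value 31+25+33=89
- ring box+watch+coin set: weight 4+6+6=16, value 33+33+23=89
Best: $97.

$97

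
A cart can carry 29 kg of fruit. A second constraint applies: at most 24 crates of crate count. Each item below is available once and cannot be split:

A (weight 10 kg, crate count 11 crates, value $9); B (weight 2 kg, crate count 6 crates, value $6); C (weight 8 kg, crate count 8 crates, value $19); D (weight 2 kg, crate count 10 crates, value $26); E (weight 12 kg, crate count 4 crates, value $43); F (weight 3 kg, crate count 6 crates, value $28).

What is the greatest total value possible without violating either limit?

Feasible sets respecting both limits:
- D+E+F: weight 17, crate count 20, value 97
- B+C+E+F: weight 25, crate count 24, value 96
- C+E+F: weight 23, crate count 18, value 90
- C+D+E: weight 22, crate count 22, value 88
Best: $97.

$97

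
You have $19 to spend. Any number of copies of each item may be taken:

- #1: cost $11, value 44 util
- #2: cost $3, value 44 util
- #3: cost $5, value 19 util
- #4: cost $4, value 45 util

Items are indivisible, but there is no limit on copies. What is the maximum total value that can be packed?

Best value-per-unit is #2 at 44/3; filling with it alone gives 6×44 = 264.
Optimal mix: 5×#2 + 1×#4 → cost 19, value 265.

265 util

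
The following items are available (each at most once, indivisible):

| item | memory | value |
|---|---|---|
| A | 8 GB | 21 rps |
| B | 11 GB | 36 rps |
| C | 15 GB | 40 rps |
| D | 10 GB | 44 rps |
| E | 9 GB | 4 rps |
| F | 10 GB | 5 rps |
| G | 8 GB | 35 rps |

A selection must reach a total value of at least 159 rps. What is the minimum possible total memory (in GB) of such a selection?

Subsets with value ≥ 159, sorted by total memory:
- A+B+C+D+G: memory 52, value 176
- B+C+D+E+G: memory 53, value 159
Minimum memory: 52 GB.

52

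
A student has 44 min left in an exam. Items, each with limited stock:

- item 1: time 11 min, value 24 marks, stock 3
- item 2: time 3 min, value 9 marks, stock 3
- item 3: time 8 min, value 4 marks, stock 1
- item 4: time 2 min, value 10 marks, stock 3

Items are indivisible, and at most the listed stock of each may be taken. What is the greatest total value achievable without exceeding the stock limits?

Best selections within time 44 and stock limits:
- 3×item 1 + 1×item 2 + 3×item 4: time 42, value 111
- 3×item 1 + 2×item 2 + 2×item 4: time 43, value 110
- 3×item 1 + 3×item 2 + 1×item 4: time 44, value 109
- 2×item 1 + 3×item 2 + 3×item 4: time 37, value 105
Best: 111 marks.

111 marks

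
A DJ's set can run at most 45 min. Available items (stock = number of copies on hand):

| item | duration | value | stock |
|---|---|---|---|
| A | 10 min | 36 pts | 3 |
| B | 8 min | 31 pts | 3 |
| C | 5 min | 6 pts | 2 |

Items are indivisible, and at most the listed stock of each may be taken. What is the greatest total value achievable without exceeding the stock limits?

165 pts

Best selections within duration 45 and stock limits:
- 2×A + 3×B: duration 44, value 165
- 3×A + 1×B + 1×C: duration 43, value 145
- 1×A + 3×B + 2×C: duration 44, value 141
Best: 165 pts.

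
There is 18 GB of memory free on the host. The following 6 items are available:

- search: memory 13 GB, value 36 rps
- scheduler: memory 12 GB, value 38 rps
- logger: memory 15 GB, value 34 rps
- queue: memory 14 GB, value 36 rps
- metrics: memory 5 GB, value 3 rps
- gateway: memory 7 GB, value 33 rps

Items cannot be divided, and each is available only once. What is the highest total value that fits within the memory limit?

Check high-value combinations within 18 GB:
- scheduler+metrics: memory 12+5=17, value 38+3=41
- search+metrics: memory 13+5=18, value 36+3=39
- scheduler: memory 12, value 38
- metrics+gateway: memory 5+7=12, value 3+33=36
- search: memory 13, value 36
Best: 41 rps.

41 rps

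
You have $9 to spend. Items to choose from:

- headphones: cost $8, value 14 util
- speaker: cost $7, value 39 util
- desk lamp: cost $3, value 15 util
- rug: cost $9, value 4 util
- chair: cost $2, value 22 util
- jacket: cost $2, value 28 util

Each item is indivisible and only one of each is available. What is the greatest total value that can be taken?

67 util

Check high-value combinations within $9:
- speaker+jacket: cost 7+2=9, value 39+28=67
- desk lamp+chair+jacket: cost 3+2+2=7, value 15+22+28=65
- speaker+chair: cost 7+2=9, value 39+22=61
Best: 67 util.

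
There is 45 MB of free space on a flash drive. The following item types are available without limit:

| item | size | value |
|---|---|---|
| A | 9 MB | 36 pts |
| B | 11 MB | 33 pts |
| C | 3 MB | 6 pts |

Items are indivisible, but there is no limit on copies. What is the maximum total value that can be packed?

180 pts

Best value-per-unit is A at 36/9, and filling with it alone uses size 5×9=45. No mix of the others beats 5×36 = 180.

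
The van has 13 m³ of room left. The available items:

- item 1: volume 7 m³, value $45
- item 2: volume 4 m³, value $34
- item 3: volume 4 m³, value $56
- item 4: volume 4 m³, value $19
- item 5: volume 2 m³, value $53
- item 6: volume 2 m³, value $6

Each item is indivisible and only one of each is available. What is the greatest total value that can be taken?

Check high-value combinations within 13 m³:
- item 1+item 3+item 5: volume 7+4+2=13, value 45+56+53=154
- item 2+item 3+item 5+item 6: volume 4+4+2+2=12, value 34+56+53+6=149
- item 2+item 3+item 5: volume 4+4+2=10, value 34+56+53=143
- item 3+item 4+item 5+item 6: volume 4+4+2+2=12, value 56+19+53+6=134
Best: $154.

$154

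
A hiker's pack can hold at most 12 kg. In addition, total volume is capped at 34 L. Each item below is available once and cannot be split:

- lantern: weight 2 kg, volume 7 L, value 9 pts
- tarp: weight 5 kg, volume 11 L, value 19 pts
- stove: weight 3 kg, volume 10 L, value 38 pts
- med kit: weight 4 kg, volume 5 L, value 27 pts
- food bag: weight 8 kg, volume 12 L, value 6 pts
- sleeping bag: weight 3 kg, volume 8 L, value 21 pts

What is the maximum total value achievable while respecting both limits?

Feasible sets respecting both limits:
- lantern+stove+med kit+sleeping bag: weight 12, volume 30, value 95
- stove+med kit+sleeping bag: weight 10, volume 23, value 86
- tarp+stove+med kit: weight 12, volume 26, value 84
Best: 95 pts.

95 pts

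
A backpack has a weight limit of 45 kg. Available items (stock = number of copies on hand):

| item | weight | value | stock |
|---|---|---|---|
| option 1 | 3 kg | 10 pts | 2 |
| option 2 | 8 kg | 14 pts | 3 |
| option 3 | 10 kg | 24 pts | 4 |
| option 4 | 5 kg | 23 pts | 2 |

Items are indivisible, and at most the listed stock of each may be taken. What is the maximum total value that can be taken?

128 pts

Best selections within weight 45 and stock limits:
- 1×option 1 + 3×option 3 + 2×option 4: weight 43, value 128
- 2×option 1 + 1×option 2 + 2×option 3 + 2×option 4: weight 44, value 128
Best: 128 pts.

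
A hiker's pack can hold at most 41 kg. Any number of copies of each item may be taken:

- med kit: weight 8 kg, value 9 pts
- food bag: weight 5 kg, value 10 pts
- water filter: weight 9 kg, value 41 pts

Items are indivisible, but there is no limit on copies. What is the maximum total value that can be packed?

Best value-per-unit is water filter at 41/9; filling with it alone gives 4×41 = 164.
Optimal mix: 1×food bag + 4×water filter → weight 41, value 174.

174 pts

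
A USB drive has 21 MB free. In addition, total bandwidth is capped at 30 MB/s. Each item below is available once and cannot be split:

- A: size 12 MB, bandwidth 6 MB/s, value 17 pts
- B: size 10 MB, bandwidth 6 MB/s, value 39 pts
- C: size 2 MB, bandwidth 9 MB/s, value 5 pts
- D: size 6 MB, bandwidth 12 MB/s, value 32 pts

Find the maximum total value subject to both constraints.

76 pts

Feasible sets respecting both limits:
- B+C+D: size 18, bandwidth 27, value 76
- B+D: size 16, bandwidth 18, value 71
- A+C+D: size 20, bandwidth 27, value 54
- A+D: size 18, bandwidth 18, value 49
Best: 76 pts.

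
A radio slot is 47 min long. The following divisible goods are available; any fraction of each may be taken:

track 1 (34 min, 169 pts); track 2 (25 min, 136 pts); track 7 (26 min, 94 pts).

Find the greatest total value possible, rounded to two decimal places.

Take in order of value per unit:
- track 2 (136/25 per unit): all 25 → value 136, running total 136.00
- track 1 (169/34 per unit): 22 of 34 → value 22×169/34 = 109.3529, running total 245.35
Total 245.35.

245.35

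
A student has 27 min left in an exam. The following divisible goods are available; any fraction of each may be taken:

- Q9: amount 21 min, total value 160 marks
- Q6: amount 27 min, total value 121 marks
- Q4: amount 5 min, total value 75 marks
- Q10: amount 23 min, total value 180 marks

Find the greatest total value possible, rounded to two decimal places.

Take in order of value per unit:
- Q4 (75/5 per unit): all 5 → value 75, running total 75.00
- Q10 (180/23 per unit): 22 of 23 → value 22×180/23 = 172.1739, running total 247.17
Total 247.17.

247.17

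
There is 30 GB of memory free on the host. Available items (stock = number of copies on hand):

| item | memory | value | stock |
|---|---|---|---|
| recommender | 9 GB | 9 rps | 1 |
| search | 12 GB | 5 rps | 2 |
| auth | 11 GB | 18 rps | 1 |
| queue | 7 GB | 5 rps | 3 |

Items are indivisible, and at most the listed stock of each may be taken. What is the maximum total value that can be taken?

Best selections within memory 30 and stock limits:
- 1×recommender + 1×auth + 1×queue: memory 27, value 32
- 1×auth + 2×queue: memory 25, value 28
Best: 32 rps.

32 rps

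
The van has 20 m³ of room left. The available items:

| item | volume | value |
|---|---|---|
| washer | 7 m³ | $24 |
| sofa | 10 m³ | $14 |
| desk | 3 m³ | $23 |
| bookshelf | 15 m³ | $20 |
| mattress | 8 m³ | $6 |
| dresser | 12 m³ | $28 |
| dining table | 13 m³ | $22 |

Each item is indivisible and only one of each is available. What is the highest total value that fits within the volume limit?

Check high-value combinations within 20 m³:
- washer+sofa+desk: volume 7+10+3=20, value 24+14+23=61
- washer+desk+mattress: volume 7+3+8=18, value 24+23+6=53
- washer+dresser: volume 7+12=19, value 24+28=52
- desk+dresser: volume 3+12=15, value 23+28=51
- washer+desk: volume 7+3=10, value 24+23=47
Best: $61.

$61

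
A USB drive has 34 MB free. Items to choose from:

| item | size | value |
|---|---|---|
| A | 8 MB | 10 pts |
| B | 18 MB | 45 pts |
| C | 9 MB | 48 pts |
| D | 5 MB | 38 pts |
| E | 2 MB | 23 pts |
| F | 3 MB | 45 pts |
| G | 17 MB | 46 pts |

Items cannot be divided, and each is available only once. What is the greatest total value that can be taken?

Check high-value combinations within 34 MB:
- C+D+F+G: size 9+5+3+17=34, value 48+38+45+46=177
- A+C+D+E+F: size 8+9+5+2+3=27, value 10+48+38+23+45=164
- C+E+F+G: size 9+2+3+17=31, value 48+23+45+46=162
- B+C+E+F: size 18+9+2+3=32, value 45+48+23+45=161
- C+D+E+G: size 9+5+2+17=33, value 48+38+23+46=155
Best: 177 pts.

177 pts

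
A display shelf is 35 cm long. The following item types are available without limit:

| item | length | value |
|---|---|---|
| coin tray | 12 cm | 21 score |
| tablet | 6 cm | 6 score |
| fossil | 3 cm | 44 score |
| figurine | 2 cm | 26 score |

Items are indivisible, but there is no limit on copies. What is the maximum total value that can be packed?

510 score

Best value-per-unit is fossil at 44/3; filling with it alone gives 11×44 = 484.
Optimal mix: 11×fossil + 1×figurine → length 35, value 510.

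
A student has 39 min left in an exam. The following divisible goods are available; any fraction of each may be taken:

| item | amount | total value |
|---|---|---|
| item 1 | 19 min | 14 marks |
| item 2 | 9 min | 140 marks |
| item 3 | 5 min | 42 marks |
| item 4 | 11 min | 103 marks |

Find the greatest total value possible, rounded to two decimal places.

Take in order of value per unit:
- item 2 (140/9 per unit): all 9 → value 140, running total 140.00
- item 4 (103/11 per unit): all 11 → value 103, running total 243.00
- item 3 (42/5 per unit): all 5 → value 42, running total 285.00
- item 1 (14/19 per unit): 14 of 19 → value 14×14/19 = 10.3158, running total 295.32
Total 295.32.

295.32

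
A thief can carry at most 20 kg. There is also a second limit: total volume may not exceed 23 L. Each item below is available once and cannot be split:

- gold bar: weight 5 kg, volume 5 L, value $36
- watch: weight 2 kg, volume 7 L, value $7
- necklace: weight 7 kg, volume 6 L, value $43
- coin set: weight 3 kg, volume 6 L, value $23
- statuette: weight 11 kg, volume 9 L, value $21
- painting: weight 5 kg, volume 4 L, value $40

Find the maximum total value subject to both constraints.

$142

Feasible sets respecting both limits:
- gold bar+necklace+coin set+painting: weight 20, volume 21, value 142
- gold bar+watch+necklace+painting: weight 19, volume 22, value 126
- gold bar+necklace+painting: weight 17, volume 15, value 119
- watch+necklace+coin set+painting: weight 17, volume 23, value 113
Best: $142.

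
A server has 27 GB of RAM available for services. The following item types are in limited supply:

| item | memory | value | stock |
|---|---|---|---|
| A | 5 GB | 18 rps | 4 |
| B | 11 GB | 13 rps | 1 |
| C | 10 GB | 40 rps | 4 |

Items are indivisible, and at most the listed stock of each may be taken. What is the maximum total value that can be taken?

Best selections within memory 27 and stock limits:
- 1×A + 2×C: memory 25, value 98
- 3×A + 1×C: memory 25, value 94
- 2×C: memory 20, value 80
- 2×A + 1×C: memory 20, value 76
Best: 98 rps.

98 rps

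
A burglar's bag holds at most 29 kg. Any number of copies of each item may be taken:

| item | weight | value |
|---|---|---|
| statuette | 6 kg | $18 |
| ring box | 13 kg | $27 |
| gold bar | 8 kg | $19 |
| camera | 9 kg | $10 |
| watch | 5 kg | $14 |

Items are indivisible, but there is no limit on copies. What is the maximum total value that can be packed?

$86

Best value-per-unit is statuette at 18/6; filling with it alone gives 4×18 = 72.
Optimal mix: 4×statuette + 1×watch → weight 29, value 86.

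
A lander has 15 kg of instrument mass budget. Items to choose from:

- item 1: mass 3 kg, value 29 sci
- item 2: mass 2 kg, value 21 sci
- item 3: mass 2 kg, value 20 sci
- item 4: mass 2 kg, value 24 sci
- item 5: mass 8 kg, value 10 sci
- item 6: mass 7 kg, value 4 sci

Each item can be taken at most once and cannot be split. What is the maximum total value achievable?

94 sci

Check high-value combinations within 15 kg:
- item 1+item 2+item 3+item 4: mass 3+2+2+2=9, value 29+21+20+24=94
- item 1+item 2+item 4+item 5: mass 3+2+2+8=15, value 29+21+24+10=84
- item 1+item 3+item 4+item 5: mass 3+2+2+8=15, value 29+20+24+10=83
Best: 94 sci.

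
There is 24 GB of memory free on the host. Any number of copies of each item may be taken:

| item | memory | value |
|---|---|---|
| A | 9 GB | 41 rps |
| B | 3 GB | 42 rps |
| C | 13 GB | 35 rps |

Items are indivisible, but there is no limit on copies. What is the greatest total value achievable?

336 rps

Best value-per-unit is B at 42/3, and filling with it alone uses memory 8×3=24. No mix of the others beats 8×42 = 336.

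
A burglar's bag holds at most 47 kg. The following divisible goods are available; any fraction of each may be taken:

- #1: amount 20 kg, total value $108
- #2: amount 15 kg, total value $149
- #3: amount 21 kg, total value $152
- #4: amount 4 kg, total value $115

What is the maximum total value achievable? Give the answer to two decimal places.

Take in order of value per unit:
- #4 (115/4 per unit): all 4 → value 115, running total 115.00
- #2 (149/15 per unit): all 15 → value 149, running total 264.00
- #3 (152/21 per unit): all 21 → value 152, running total 416.00
- #1 (108/20 per unit): 7 of 20 → value 7×108/20 = 37.8000, running total 453.80
Total 453.80.

453.80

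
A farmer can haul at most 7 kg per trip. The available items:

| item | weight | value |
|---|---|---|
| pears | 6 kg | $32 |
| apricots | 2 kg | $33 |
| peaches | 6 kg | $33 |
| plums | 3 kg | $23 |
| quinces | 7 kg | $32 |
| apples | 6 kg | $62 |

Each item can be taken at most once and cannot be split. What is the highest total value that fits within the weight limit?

$62

Check high-value combinations within 7 kg:
- apples: weight 6, value 62
- apricots+plums: weight 2+3=5, value 33+23=56
- apricots: weight 2, value 33
- peaches: weight 6, value 33
- pears: weight 6, value 32
Best: $62.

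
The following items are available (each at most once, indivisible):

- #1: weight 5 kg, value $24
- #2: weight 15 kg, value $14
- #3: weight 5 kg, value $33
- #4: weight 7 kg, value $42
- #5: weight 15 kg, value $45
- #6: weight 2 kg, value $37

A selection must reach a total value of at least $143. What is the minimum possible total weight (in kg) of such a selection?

Subsets with value ≥ 143, sorted by total weight:
- #3+#4+#5+#6: weight 29, value 157
- #1+#4+#5+#6: weight 29, value 148
- #1+#3+#4+#5: weight 32, value 144
- #1+#3+#4+#5+#6: weight 34, value 181
Minimum weight: 29 kg.

29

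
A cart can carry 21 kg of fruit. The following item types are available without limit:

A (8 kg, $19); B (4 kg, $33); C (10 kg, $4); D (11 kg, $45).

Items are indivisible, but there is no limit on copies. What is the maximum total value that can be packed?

$165

Best value-per-unit is B at 33/4, and filling with it alone uses weight 5×4=20. No mix of the others beats 5×33 = 165.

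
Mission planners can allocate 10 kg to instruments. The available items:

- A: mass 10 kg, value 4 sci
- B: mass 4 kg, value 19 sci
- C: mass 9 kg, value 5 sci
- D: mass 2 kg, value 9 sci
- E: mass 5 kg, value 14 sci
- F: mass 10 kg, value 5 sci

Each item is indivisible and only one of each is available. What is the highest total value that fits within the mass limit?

Check high-value combinations within 10 kg:
- B+E: mass 4+5=9, value 19+14=33
- B+D: mass 4+2=6, value 19+9=28
- D+E: mass 2+5=7, value 9+14=23
Best: 33 sci.

33 sci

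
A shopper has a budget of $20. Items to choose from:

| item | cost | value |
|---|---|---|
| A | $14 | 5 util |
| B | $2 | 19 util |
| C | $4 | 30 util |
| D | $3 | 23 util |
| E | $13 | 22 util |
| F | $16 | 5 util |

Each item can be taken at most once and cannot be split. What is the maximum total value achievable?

75 util

Check high-value combinations within $20:
- C+D+E: cost 4+3+13=20, value 30+23+22=75
- B+C+D: cost 2+4+3=9, value 19+30+23=72
- B+C+E: cost 2+4+13=19, value 19+30+22=71
- B+D+E: cost 2+3+13=18, value 19+23+22=64
- A+B+C: cost 14+2+4=20, value 5+19+30=54
Best: 75 util.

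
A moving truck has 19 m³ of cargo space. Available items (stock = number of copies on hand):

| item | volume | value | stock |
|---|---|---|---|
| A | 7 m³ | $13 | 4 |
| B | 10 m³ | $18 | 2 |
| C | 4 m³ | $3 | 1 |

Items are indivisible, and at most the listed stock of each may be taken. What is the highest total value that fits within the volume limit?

Best selections within volume 19 and stock limits:
- 1×A + 1×B: volume 17, value 31
- 2×A + 1×C: volume 18, value 29
Best: $31.

$31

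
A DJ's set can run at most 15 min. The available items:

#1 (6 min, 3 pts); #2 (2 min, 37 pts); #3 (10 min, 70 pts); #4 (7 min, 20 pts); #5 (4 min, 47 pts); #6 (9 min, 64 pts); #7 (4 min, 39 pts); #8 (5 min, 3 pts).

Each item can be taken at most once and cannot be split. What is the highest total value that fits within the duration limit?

Check high-value combinations within 15 min:
- #2+#5+#6: duration 2+4+9=15, value 37+47+64=148
- #2+#6+#7: duration 2+9+4=15, value 37+64+39=140
- #2+#5+#7+#8: duration 2+4+4+5=15, value 37+47+39+3=126
- #2+#5+#7: duration 2+4+4=10, value 37+47+39=123
Best: 148 pts.

148 pts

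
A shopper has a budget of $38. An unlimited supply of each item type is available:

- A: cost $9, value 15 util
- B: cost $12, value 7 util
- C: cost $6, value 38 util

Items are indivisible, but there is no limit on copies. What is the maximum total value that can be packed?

228 util

Best value-per-unit is C at 38/6, and filling with it alone uses cost 6×6=36. No mix of the others beats 6×38 = 228.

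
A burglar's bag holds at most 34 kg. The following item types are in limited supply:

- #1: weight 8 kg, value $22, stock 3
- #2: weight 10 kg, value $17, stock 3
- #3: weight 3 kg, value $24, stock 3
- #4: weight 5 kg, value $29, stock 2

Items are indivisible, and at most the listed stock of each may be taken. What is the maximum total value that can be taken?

Top feasible selections:
- 1×#1 + 3×#3 + 2×#4: weight 27, value 152
- 2×#1 + 2×#3 + 2×#4: weight 32, value 150
- 1×#2 + 3×#3 + 2×#4: weight 29, value 147
Best: $152.

$152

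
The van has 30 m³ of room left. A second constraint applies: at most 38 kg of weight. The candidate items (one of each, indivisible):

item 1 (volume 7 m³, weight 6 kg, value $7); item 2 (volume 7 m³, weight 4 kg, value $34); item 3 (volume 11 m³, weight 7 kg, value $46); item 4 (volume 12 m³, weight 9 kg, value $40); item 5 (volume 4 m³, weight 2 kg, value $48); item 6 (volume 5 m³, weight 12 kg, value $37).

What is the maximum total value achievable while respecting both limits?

Feasible sets respecting both limits:
- item 2+item 3+item 5+item 6: volume 27, weight 25, value 165
- item 2+item 4+item 5+item 6: volume 28, weight 27, value 159
- item 1+item 3+item 5+item 6: volume 27, weight 27, value 138
- item 1+item 2+item 3+item 5: volume 29, weight 19, value 135
Best: $165.

$165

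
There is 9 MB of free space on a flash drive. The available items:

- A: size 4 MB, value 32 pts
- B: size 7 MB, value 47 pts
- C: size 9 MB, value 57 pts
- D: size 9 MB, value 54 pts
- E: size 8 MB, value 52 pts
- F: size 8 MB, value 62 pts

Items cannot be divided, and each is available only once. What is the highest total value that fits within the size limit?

Check high-value combinations within 9 MB:
- F: size 8, value 62
- C: size 9, value 57
- D: size 9, value 54
- E: size 8, value 52
- B: size 7, value 47
Best: 62 pts.

62 pts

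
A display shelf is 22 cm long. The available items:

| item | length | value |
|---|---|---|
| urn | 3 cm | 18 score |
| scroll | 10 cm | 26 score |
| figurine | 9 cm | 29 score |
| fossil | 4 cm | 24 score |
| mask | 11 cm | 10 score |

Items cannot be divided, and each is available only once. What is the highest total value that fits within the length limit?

Check high-value combinations within 22 cm:
- urn+scroll+figurine: length 3+10+9=22, value 18+26+29=73
- urn+figurine+fossil: length 3+9+4=16, value 18+29+24=71
- urn+scroll+fossil: length 3+10+4=17, value 18+26+24=68
Best: 73 score.

73 score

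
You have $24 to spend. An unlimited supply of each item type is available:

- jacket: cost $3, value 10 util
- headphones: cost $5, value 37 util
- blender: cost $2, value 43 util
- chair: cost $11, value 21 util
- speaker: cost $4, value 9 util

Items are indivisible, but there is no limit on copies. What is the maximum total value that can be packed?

Best value-per-unit is blender at 43/2, and filling with it alone uses cost 12×2=24. No mix of the others beats 12×43 = 516.

516 util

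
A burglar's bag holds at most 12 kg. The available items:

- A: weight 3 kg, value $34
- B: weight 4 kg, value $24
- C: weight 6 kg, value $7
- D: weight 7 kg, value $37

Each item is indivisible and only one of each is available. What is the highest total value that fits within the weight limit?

$71

Check high-value combinations within 12 kg:
- A+D: weight 3+7=10, value 34+37=71
- B+D: weight 4+7=11, value 24+37=61
- A+B: weight 3+4=7, value 34+24=58
- A+C: weight 3+6=9, value 34+7=41
- D: weight 7, value 37
Best: $71.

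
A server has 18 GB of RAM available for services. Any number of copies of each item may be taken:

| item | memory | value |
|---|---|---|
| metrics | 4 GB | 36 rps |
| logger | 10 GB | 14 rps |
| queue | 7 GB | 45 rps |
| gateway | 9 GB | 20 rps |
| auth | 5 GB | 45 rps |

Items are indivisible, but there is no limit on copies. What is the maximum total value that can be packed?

162 rps

Best value-per-unit is metrics at 36/4; filling with it alone gives 4×36 = 144.
Optimal mix: 2×metrics + 2×auth → memory 18, value 162.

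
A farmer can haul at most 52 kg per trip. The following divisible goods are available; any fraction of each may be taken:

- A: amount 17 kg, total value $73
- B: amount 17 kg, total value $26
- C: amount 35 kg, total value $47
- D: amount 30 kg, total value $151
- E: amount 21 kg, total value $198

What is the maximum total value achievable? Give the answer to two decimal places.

353.29

Take in order of value per unit:
- E (198/21 per unit): all 21 → value 198, running total 198.00
- D (151/30 per unit): all 30 → value 151, running total 349.00
- A (73/17 per unit): 1 of 17 → value 1×73/17 = 4.2941, running total 353.29
Total 353.29.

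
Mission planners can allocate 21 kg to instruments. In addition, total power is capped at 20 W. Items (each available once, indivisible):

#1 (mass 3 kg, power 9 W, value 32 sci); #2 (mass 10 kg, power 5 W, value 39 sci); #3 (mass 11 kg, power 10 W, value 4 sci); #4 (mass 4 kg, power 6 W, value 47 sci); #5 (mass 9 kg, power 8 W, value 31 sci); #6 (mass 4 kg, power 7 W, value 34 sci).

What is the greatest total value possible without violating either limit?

120 sci

Feasible sets respecting both limits:
- #2+#4+#6: mass 18, power 18, value 120
- #1+#2+#4: mass 17, power 20, value 118
- #2+#4: mass 14, power 11, value 86
Best: 120 sci.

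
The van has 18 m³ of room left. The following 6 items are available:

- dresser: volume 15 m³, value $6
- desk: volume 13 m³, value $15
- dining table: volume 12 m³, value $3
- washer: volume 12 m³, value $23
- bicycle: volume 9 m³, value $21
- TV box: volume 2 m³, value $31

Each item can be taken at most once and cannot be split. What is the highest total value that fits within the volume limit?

Check high-value combinations within 18 m³:
- washer+TV box: volume 12+2=14, value 23+31=54
- bicycle+TV box: volume 9+2=11, value 21+31=52
- desk+TV box: volume 13+2=15, value 15+31=46
- dresser+TV box: volume 15+2=17, value 6+31=37
Best: $54.

$54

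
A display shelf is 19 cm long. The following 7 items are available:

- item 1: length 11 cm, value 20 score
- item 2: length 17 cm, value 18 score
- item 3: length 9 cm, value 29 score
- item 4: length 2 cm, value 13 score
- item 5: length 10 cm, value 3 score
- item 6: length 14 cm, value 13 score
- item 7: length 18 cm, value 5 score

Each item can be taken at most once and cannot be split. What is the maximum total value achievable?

This is a 0/1 knapsack; check combinations near the capacity.
- item 3+item 4: length 9+2=11, value 29+13=42
- item 1+item 4: length 11+2=13, value 20+13=33
- item 3+item 5: length 9+10=19, value 29+3=32
- item 2+item 4: length 17+2=19, value 18+13=31
Best: 42 score.

42 score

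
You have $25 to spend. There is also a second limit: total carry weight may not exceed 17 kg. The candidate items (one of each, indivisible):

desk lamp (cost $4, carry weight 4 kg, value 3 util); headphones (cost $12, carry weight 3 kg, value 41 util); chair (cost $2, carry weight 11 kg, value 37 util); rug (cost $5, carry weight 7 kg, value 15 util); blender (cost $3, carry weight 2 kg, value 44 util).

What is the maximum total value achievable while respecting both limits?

122 util

Feasible sets respecting both limits:
- headphones+chair+blender: cost 17, carry weight 16, value 122
- desk lamp+headphones+rug+blender: cost 24, carry weight 16, value 103
- headphones+rug+blender: cost 20, carry weight 12, value 100
Best: 122 util.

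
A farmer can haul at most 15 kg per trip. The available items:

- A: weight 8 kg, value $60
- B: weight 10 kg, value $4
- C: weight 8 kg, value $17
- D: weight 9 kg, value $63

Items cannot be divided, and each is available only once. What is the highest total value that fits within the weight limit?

$63

Check high-value combinations within 15 kg:
- D: weight 9, value 63
- A: weight 8, value 60
- C: weight 8, value 17
- B: weight 10, value 4
Best: $63.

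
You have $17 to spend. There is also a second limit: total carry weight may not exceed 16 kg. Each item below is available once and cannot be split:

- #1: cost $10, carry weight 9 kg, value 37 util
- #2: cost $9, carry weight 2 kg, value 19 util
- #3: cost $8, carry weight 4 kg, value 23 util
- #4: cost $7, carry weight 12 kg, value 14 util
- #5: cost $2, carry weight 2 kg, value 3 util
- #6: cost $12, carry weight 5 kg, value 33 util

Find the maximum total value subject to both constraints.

Feasible sets respecting both limits:
- #2+#3: cost 17, carry weight 6, value 42
- #1+#5: cost 12, carry weight 11, value 40
- #1: cost 10, carry weight 9, value 37
- #3+#4: cost 15, carry weight 16, value 37
Best: 42 util.

42 util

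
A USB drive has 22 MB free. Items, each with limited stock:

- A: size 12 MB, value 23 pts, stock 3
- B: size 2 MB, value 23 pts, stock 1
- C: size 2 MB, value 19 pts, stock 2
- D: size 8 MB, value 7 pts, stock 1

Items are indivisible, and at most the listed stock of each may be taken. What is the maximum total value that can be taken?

Best selections within size 22 and stock limits:
- 1×A + 1×B + 2×C: size 18, value 84
- 1×B + 2×C + 1×D: size 14, value 68
Best: 84 pts.

84 pts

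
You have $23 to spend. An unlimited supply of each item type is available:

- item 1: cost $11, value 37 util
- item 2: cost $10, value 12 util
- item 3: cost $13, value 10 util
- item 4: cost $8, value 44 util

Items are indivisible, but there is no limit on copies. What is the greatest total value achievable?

88 util

Best value-per-unit is item 4 at 44/8, and filling with it alone uses cost 2×8=16. No mix of the others beats 2×44 = 88.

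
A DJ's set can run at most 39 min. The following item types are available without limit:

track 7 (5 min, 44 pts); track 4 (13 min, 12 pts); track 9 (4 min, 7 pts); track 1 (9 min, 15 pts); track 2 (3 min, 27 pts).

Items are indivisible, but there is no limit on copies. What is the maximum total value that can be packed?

Best value-per-unit is track 2 at 27/3, and filling with it alone uses duration 13×3=39. No mix of the others beats 13×27 = 351.

351 pts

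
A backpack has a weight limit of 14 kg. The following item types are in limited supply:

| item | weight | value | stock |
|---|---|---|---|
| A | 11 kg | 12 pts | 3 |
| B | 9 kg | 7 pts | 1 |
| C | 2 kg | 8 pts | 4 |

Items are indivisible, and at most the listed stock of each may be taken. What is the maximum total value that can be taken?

32 pts

Top feasible selections:
- 4×C: weight 8, value 32
- 3×C: weight 6, value 24
- 1×B + 2×C: weight 13, value 23
Best: 32 pts.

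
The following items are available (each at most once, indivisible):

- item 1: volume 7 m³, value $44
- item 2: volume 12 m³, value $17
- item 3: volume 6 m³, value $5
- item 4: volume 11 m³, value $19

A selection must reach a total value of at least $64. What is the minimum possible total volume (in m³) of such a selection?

Subsets with value ≥ 64, sorted by total volume:
- item 1+item 3+item 4: volume 24, value 68
- item 1+item 2+item 3: volume 25, value 66
- item 1+item 2+item 4: volume 30, value 80
Minimum volume: 24 m³.

24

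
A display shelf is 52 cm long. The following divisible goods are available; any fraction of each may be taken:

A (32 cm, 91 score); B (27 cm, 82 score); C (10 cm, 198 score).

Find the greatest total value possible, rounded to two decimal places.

322.66

Take in order of value per unit:
- C (198/10 per unit): all 10 → value 198, running total 198.00
- B (82/27 per unit): all 27 → value 82, running total 280.00
- A (91/32 per unit): 15 of 32 → value 15×91/32 = 42.6563, running total 322.66
Total 322.66.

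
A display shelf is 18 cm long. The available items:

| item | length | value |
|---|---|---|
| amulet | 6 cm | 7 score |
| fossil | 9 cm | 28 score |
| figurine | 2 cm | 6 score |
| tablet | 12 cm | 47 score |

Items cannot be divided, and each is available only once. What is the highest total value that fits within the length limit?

Check high-value combinations within 18 cm:
- amulet+tablet: length 6+12=18, value 7+47=54
- figurine+tablet: length 2+12=14, value 6+47=53
- tablet: length 12, value 47
- amulet+fossil+figurine: length 6+9+2=17, value 7+28+6=41
Best: 54 score.

54 score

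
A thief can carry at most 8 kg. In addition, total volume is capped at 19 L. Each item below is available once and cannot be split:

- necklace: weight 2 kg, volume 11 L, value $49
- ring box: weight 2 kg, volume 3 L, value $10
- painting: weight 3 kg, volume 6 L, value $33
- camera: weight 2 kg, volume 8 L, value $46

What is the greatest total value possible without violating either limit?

Feasible sets respecting both limits:
- necklace+camera: weight 4, volume 19, value 95
- ring box+painting+camera: weight 7, volume 17, value 89
- necklace+painting: weight 5, volume 17, value 82
- painting+camera: weight 5, volume 14, value 79
Best: $95.

$95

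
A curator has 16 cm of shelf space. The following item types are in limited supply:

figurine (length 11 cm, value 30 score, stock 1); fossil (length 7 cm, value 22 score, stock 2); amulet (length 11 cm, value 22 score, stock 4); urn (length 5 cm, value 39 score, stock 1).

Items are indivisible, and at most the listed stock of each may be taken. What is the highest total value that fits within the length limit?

69 score

Top feasible selections:
- 1×figurine + 1×urn: length 16, value 69
- 1×fossil + 1×urn: length 12, value 61
- 1×amulet + 1×urn: length 16, value 61
- 2×fossil: length 14, value 44
Best: 69 score.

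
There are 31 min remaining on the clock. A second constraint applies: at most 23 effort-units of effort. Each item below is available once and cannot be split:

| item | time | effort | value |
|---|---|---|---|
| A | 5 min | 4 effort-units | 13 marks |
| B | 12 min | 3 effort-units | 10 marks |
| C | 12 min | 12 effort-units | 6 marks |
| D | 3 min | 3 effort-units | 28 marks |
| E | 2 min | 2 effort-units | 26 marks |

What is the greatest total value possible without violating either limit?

Feasible sets respecting both limits:
- A+B+D+E: time 22, effort 12, value 77
- A+C+D+E: time 22, effort 21, value 73
- B+C+D+E: time 29, effort 20, value 70
Best: 77 marks.

77 marks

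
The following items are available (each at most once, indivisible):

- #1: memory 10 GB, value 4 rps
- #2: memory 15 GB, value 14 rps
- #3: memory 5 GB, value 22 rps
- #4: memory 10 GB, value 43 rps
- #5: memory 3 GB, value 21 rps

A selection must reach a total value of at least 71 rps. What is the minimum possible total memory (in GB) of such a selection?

Subsets with value ≥ 71, sorted by total memory:
- #3+#4+#5: memory 18, value 86
- #1+#3+#4+#5: memory 28, value 90
- #2+#4+#5: memory 28, value 78
- #2+#3+#4: memory 30, value 79
Minimum memory: 18 GB.

18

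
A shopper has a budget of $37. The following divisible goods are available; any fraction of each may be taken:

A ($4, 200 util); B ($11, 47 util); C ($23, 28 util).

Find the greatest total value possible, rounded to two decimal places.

Take in order of value per unit:
- A (200/4 per unit): all 4 → value 200, running total 200.00
- B (47/11 per unit): all 11 → value 47, running total 247.00
- C (28/23 per unit): 22 of 23 → value 22×28/23 = 26.7826, running total 273.78
Total 273.78.

273.78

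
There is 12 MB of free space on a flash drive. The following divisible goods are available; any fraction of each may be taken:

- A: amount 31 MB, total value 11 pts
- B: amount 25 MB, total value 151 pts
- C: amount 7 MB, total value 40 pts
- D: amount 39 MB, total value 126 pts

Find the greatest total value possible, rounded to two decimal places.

Take in order of value per unit:
- B (151/25 per unit): 12 of 25 → value 12×151/25 = 72.4800, running total 72.48
Total 72.48.

72.48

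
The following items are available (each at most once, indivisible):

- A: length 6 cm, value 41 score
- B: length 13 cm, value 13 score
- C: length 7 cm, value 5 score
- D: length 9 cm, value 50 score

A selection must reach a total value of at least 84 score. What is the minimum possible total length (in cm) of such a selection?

15

Subsets with value ≥ 84, sorted by total length:
- A+D: length 15, value 91
- A+C+D: length 22, value 96
- A+B+D: length 28, value 104
- A+B+C+D: length 35, value 109
Minimum length: 15 cm.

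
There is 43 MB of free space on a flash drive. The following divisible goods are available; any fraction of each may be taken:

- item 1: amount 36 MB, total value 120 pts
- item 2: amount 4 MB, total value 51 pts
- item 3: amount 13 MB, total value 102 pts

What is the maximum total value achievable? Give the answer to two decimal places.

239.67

Take in order of value per unit:
- item 2 (51/4 per unit): all 4 → value 51, running total 51.00
- item 3 (102/13 per unit): all 13 → value 102, running total 153.00
- item 1 (120/36 per unit): 26 of 36 → value 26×120/36 = 86.6667, running total 239.67
Total 239.67.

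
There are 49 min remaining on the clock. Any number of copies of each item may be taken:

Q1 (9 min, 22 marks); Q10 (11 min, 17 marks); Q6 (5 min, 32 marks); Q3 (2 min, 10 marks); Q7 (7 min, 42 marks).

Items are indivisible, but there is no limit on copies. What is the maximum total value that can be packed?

Best value-per-unit is Q6 at 32/5; filling with it alone gives 9×32 = 288.
Optimal mix: 9×Q6 + 2×Q3 → time 49, value 308.

308 marks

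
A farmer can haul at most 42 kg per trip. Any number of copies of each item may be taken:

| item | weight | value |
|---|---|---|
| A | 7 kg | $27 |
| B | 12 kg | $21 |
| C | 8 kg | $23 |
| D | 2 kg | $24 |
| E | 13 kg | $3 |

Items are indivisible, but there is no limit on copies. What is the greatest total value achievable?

Best value-per-unit is D at 24/2, and filling with it alone uses weight 21×2=42. No mix of the others beats 21×24 = 504.

$504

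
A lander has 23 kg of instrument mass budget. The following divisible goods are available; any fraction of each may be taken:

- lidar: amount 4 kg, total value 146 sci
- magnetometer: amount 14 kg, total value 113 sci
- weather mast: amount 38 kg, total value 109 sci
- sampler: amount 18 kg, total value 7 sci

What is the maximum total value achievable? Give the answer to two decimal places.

273.34

Take in order of value per unit:
- lidar (146/4 per unit): all 4 → value 146, running total 146.00
- magnetometer (113/14 per unit): all 14 → value 113, running total 259.00
- weather mast (109/38 per unit): 5 of 38 → value 5×109/38 = 14.3421, running total 273.34
Total 273.34.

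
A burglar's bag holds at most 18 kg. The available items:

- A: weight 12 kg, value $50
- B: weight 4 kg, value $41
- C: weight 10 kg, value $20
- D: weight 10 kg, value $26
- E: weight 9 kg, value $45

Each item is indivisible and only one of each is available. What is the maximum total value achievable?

This is a 0/1 knapsack; check combinations near the capacity.
- A+B: weight 12+4=16, value 50+41=91
- B+E: weight 4+9=13, value 41+45=86
- B+D: weight 4+10=14, value 41+26=67
Best: $91.

$91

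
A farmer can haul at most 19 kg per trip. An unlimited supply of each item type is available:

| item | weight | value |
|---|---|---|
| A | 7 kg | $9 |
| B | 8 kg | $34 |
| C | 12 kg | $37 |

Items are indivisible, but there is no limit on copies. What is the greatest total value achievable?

Best value-per-unit is B at 34/8, and filling with it alone uses weight 2×8=16. No mix of the others beats 2×34 = 68.

$68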